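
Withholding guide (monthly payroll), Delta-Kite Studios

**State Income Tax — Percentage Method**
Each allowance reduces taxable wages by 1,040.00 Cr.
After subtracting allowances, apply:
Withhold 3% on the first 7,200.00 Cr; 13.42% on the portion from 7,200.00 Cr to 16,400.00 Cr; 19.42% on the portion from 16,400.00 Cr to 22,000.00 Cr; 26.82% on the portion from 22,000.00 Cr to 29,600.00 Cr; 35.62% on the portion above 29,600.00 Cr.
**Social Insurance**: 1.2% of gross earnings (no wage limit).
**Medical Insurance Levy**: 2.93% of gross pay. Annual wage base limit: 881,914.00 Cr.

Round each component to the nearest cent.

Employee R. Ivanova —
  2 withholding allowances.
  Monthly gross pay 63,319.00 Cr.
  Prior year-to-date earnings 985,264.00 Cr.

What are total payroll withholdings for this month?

16,606.12 Cr

State Income Tax: taxable = 63,319.00 Cr − 2×1,040.00 Cr = 61,239.00 Cr
  4,576.48 Cr + 35.62% × (61,239.00 Cr − 29,600.00 Cr) = 4,576.48 Cr + 35.62% × 31,639.00 Cr = 15,846.29 Cr
Social Insurance: 1.2% × 63,319.00 Cr = 759.83 Cr
Medical Insurance Levy: YTD 985,264.00 Cr ≥ cap 881,914.00 Cr → 0.00 Cr
Total: 15,846.29 Cr + 759.83 Cr + 0.00 Cr = 16,606.12 Cr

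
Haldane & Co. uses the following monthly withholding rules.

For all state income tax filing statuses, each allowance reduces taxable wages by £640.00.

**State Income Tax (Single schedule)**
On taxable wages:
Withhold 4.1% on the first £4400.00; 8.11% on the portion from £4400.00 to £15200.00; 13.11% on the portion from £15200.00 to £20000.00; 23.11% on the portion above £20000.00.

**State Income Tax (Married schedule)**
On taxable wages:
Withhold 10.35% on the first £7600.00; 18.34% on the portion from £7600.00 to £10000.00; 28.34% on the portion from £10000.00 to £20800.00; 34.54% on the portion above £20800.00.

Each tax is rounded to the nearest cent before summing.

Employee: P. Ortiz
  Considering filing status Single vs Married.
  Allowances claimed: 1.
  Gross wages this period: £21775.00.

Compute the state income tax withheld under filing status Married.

State Income Tax (Married): taxable = £21775.00 − 1×£640.00 = £21135.00
  £4287.48 + 34.54% × (£21135.00 − £20800.00) = £4287.48 + 34.54% × £335.00 = £4403.19

£4403.19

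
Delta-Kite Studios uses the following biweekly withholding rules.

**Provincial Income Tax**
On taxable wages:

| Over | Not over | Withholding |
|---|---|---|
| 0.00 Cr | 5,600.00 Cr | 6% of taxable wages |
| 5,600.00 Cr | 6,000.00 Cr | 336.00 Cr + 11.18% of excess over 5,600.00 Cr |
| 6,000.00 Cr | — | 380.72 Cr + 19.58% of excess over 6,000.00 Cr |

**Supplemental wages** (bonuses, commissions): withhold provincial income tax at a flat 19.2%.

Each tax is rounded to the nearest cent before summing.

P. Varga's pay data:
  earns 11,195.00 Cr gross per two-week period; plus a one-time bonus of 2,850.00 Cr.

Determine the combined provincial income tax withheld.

Provincial Income Tax: taxable = 11,195.00 Cr
  380.72 Cr + 19.58% × (11,195.00 Cr − 6,000.00 Cr) = 380.72 Cr + 19.58% × 5,195.00 Cr = 1,397.90 Cr
Supplemental (19.2% flat on bonus): 19.2% × 2,850.00 Cr = 547.20 Cr
Total provincial income tax: 1,397.90 Cr + 547.20 Cr = 1,945.10 Cr

1,945.10 Cr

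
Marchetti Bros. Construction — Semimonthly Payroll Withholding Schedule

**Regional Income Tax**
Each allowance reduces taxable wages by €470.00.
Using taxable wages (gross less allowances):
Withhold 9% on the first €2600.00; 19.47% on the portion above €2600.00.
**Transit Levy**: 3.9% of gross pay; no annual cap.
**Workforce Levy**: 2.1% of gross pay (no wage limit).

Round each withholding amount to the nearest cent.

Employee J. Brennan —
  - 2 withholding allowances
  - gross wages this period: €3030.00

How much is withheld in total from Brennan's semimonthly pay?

Regional Income Tax: taxable = €3030.00 − 2×€470.00 = €2090.00
  9% × €2090.00 = €188.10
Transit Levy: 3.9% × €3030.00 = €118.17
Workforce Levy: 2.1% × €3030.00 = €63.63
Total: €188.10 + €118.17 + €63.63 = €369.90

€369.90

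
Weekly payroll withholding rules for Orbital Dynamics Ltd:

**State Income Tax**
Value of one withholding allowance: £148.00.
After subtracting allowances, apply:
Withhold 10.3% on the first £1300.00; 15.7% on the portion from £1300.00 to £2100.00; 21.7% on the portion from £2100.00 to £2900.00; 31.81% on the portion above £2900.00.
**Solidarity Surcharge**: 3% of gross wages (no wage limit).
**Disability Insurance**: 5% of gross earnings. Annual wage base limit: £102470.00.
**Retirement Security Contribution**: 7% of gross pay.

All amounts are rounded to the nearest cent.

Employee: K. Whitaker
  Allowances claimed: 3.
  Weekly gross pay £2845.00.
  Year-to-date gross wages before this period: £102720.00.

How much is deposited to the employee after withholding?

State Income Tax: taxable = £2845.00 − 3×£148.00 = £2401.00
  £259.50 + 21.7% × (£2401.00 − £2100.00) = £259.50 + 21.7% × £301.00 = £324.82
Solidarity Surcharge: 3% × £2845.00 = £85.35
Disability Insurance: YTD £102720.00 ≥ cap £102470.00 → £0.00
Retirement Security Contribution: 7% × £2845.00 = £199.15
Total withheld: £324.82 + £85.35 + £0.00 + £199.15 = £609.32
Net pay: £2845.00 − £609.32 = £2235.68

£2235.68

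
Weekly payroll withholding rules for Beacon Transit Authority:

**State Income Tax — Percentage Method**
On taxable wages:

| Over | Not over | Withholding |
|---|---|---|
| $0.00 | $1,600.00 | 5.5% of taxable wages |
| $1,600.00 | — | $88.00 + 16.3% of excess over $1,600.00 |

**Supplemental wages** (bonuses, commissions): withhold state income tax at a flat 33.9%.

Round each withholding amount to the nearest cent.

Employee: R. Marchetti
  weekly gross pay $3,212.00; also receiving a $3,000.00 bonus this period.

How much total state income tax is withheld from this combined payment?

$1,367.76

State Income Tax: taxable = $3,212.00
  $88.00 + 16.3% × ($3,212.00 − $1,600.00) = $88.00 + 16.3% × $1,612.00 = $350.76
Supplemental (33.9% flat on bonus): 33.9% × $3,000.00 = $1,017.00
Total state income tax: $350.76 + $1,017.00 = $1,367.76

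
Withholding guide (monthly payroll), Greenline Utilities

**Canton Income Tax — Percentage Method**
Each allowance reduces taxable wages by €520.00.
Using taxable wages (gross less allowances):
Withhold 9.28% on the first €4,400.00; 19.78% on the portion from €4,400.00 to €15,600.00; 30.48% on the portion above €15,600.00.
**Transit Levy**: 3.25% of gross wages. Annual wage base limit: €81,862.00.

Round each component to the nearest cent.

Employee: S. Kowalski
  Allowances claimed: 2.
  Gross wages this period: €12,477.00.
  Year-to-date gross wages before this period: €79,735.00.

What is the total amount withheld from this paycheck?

€1,869.37

Canton Income Tax: taxable = €12,477.00 − 2×€520.00 = €11,437.00
  €408.32 + 19.78% × (€11,437.00 − €4,400.00) = €408.32 + 19.78% × €7,037.00 = €1,800.24
Transit Levy: cap €81,862.00 − YTD €79,735.00 = €2,127.00 subject; 3.25% × €2,127.00 = €69.13
Total: €1,800.24 + €69.13 = €1,869.37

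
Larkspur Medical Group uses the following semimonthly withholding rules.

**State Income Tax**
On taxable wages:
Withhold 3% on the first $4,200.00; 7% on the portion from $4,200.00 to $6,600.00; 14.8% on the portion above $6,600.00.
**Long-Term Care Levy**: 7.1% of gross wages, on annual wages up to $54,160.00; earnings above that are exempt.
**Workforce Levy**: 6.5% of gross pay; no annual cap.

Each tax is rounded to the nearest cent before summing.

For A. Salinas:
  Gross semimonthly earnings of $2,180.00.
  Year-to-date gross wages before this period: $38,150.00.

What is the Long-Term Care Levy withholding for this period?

Long-Term Care Levy: 7.1% × $2,180.00 = $154.78

$154.78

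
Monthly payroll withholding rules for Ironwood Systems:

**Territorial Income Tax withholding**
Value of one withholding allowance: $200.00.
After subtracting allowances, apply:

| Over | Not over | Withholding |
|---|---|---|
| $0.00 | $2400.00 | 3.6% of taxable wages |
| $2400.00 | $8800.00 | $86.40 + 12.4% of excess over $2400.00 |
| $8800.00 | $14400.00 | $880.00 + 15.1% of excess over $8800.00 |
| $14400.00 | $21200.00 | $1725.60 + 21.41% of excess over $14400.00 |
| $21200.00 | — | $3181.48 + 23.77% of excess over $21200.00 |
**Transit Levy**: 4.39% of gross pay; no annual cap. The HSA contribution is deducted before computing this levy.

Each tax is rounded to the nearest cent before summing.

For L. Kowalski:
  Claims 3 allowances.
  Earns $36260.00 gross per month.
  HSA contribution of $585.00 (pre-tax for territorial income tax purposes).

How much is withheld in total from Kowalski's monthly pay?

$8045.70

Territorial Income Tax: taxable = $36260.00 − $585.00 − 3×$200.00 = $35075.00
  $3181.48 + 23.77% × ($35075.00 − $21200.00) = $3181.48 + 23.77% × $13875.00 = $6479.57
Transit Levy: 4.39% × $35675.00 = $1566.13
Total: $6479.57 + $1566.13 = $8045.70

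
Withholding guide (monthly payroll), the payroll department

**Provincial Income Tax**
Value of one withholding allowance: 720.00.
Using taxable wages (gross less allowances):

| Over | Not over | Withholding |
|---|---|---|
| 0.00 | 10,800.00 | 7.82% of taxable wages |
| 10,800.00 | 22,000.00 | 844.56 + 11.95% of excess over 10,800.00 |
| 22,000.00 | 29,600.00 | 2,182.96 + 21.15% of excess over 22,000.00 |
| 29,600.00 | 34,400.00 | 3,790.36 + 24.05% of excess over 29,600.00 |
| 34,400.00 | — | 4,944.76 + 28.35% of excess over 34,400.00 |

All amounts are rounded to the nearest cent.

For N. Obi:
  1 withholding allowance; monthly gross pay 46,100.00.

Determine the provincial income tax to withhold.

8,057.59

Provincial Income Tax: taxable = 46,100.00 − 1×720.00 = 45,380.00
  4,944.76 + 28.35% × (45,380.00 − 34,400.00) = 4,944.76 + 28.35% × 10,980.00 = 8,057.59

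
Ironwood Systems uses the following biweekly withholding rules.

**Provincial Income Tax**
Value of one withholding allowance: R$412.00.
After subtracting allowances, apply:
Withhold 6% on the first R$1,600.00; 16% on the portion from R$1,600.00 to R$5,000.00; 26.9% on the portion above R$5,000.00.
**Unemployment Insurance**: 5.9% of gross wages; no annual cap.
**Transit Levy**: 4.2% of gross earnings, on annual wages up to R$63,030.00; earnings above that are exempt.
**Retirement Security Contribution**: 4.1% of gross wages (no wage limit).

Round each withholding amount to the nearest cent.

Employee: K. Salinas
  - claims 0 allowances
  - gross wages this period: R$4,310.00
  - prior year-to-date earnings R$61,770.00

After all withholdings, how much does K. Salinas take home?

R$3,296.48

Provincial Income Tax: taxable = R$4,310.00
  R$96.00 + 16% × (R$4,310.00 − R$1,600.00) = R$96.00 + 16% × R$2,710.00 = R$529.60
Unemployment Insurance: 5.9% × R$4,310.00 = R$254.29
Transit Levy: cap R$63,030.00 − YTD R$61,770.00 = R$1,260.00 subject; 4.2% × R$1,260.00 = R$52.92
Retirement Security Contribution: 4.1% × R$4,310.00 = R$176.71
Total withheld: R$529.60 + R$254.29 + R$52.92 + R$176.71 = R$1,013.52
Net pay: R$4,310.00 − R$1,013.52 = R$3,296.48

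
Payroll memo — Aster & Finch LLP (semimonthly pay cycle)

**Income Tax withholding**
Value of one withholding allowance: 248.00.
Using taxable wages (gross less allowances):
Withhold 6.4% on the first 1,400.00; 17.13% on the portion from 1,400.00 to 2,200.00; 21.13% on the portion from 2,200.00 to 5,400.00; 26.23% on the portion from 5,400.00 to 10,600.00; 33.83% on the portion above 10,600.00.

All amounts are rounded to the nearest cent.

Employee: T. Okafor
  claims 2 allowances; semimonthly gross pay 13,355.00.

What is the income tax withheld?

Income Tax: taxable = 13,355.00 − 2×248.00 = 12,859.00
  2,266.76 + 33.83% × (12,859.00 − 10,600.00) = 2,266.76 + 33.83% × 2,259.00 = 3,030.98

3,030.98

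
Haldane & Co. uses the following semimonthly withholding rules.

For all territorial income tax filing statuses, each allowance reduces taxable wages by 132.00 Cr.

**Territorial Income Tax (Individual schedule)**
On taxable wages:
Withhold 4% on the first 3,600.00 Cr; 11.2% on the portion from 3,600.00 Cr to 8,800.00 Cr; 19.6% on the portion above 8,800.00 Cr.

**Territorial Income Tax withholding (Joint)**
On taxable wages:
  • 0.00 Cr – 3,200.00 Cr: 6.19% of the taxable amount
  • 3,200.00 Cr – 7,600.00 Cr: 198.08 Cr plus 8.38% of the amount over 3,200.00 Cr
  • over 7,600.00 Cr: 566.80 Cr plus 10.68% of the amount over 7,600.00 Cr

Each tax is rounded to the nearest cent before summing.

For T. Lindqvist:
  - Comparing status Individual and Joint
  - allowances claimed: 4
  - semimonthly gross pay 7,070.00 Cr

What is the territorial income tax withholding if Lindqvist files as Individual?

473.50 Cr

Territorial Income Tax (Individual): taxable = 7,070.00 Cr − 4×132.00 Cr = 6,542.00 Cr
  144.00 Cr + 11.2% × (6,542.00 Cr − 3,600.00 Cr) = 144.00 Cr + 11.2% × 2,942.00 Cr = 473.50 Cr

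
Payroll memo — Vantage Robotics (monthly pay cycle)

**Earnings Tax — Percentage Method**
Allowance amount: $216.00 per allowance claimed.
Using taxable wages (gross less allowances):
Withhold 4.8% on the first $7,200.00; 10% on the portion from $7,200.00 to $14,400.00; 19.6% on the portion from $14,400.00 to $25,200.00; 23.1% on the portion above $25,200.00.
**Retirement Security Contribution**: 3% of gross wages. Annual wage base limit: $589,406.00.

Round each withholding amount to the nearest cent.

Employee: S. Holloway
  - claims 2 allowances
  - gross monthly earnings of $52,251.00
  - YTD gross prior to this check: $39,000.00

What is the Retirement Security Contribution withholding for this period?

$1,567.53

Retirement Security Contribution: 3% × $52,251.00 = $1,567.53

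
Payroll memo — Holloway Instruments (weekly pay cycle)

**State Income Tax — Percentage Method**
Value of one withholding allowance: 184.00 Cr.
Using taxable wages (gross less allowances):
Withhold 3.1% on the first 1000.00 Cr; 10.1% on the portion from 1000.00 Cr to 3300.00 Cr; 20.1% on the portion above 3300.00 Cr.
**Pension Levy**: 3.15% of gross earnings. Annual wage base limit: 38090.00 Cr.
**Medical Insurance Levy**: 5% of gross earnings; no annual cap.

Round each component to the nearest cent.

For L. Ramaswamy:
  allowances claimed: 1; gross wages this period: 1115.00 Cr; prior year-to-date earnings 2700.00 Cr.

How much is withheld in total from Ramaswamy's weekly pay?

State Income Tax: taxable = 1115.00 Cr − 1×184.00 Cr = 931.00 Cr
  3.1% × 931.00 Cr = 28.86 Cr
Pension Levy: 3.15% × 1115.00 Cr = 35.12 Cr
Medical Insurance Levy: 5% × 1115.00 Cr = 55.75 Cr
Total: 28.86 Cr + 35.12 Cr + 55.75 Cr = 119.73 Cr

119.73 Cr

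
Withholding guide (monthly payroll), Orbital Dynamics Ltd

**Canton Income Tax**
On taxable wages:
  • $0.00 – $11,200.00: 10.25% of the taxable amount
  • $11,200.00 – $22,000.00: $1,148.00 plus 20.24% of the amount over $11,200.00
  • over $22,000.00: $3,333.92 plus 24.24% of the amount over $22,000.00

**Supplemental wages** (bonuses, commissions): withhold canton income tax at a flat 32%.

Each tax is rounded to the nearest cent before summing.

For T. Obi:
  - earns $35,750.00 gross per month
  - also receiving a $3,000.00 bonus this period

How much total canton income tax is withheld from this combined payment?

$7,626.92

Canton Income Tax: taxable = $35,750.00
  $3,333.92 + 24.24% × ($35,750.00 − $22,000.00) = $3,333.92 + 24.24% × $13,750.00 = $6,666.92
Supplemental (32% flat on bonus): 32% × $3,000.00 = $960.00
Total canton income tax: $6,666.92 + $960.00 = $7,626.92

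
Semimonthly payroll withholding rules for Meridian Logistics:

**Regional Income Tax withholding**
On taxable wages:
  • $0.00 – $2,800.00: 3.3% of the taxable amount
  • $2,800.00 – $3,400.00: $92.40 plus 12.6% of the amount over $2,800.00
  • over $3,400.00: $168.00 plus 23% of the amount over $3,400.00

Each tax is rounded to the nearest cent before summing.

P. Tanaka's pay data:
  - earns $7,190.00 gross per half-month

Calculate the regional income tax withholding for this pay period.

Regional Income Tax: taxable = $7,190.00
  $168.00 + 23% × ($7,190.00 − $3,400.00) = $168.00 + 23% × $3,790.00 = $1,039.70

$1,039.70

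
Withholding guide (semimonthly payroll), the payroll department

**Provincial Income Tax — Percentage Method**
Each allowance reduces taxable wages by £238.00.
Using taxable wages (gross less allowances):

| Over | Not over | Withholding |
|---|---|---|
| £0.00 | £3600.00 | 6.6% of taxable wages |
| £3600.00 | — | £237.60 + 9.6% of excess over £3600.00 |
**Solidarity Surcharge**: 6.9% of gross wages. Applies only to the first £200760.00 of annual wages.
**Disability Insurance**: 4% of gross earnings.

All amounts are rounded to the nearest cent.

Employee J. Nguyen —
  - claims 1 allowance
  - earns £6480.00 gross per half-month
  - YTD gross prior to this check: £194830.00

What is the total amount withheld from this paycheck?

Provincial Income Tax: taxable = £6480.00 − 1×£238.00 = £6242.00
  £237.60 + 9.6% × (£6242.00 − £3600.00) = £237.60 + 9.6% × £2642.00 = £491.23
Solidarity Surcharge: cap £200760.00 − YTD £194830.00 = £5930.00 subject; 6.9% × £5930.00 = £409.17
Disability Insurance: 4% × £6480.00 = £259.20
Total: £491.23 + £409.17 + £259.20 = £1159.60

£1159.60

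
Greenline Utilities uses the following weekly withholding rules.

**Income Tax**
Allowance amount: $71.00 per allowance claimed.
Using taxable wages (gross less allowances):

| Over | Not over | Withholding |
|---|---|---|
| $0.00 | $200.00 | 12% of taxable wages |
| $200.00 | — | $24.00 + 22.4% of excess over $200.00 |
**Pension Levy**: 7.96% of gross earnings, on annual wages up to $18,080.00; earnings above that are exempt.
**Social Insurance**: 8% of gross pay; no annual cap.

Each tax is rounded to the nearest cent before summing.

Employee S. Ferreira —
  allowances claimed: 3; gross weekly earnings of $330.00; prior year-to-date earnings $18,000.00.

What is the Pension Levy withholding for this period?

$6.37

Pension Levy: cap $18,080.00 − YTD $18,000.00 = $80.00 subject; 7.96% × $80.00 = $6.37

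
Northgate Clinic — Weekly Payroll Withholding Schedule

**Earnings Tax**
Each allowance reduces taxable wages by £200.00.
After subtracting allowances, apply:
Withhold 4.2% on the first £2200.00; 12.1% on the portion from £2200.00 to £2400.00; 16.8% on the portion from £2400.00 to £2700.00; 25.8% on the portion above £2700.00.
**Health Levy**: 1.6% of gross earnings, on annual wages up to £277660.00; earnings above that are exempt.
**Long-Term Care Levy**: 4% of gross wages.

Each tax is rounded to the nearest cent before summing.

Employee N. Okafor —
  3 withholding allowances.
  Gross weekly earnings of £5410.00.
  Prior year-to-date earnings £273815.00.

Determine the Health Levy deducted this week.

Health Levy: cap £277660.00 − YTD £273815.00 = £3845.00 subject; 1.6% × £3845.00 = £61.52

£61.52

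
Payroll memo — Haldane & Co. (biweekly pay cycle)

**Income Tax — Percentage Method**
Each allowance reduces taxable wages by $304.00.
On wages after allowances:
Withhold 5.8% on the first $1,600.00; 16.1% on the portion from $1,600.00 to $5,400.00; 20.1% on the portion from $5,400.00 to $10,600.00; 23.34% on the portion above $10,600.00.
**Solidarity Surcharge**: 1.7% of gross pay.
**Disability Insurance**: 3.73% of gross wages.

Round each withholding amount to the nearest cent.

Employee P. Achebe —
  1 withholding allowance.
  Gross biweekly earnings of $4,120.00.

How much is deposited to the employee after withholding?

$3,446.70

Income Tax: taxable = $4,120.00 − 1×$304.00 = $3,816.00
  $92.80 + 16.1% × ($3,816.00 − $1,600.00) = $92.80 + 16.1% × $2,216.00 = $449.58
Solidarity Surcharge: 1.7% × $4,120.00 = $70.04
Disability Insurance: 3.73% × $4,120.00 = $153.68
Total withheld: $449.58 + $70.04 + $153.68 = $673.30
Net pay: $4,120.00 − $673.30 = $3,446.70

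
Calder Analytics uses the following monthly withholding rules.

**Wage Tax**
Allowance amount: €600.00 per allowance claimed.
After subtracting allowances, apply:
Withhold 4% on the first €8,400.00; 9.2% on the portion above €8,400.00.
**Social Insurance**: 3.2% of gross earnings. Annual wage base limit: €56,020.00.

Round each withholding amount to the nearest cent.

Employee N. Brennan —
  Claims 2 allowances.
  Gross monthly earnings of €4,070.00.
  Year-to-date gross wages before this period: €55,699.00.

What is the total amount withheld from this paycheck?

€125.07

Wage Tax: taxable = €4,070.00 − 2×€600.00 = €2,870.00
  4% × €2,870.00 = €114.80
Social Insurance: cap €56,020.00 − YTD €55,699.00 = €321.00 subject; 3.2% × €321.00 = €10.27
Total: €114.80 + €10.27 = €125.07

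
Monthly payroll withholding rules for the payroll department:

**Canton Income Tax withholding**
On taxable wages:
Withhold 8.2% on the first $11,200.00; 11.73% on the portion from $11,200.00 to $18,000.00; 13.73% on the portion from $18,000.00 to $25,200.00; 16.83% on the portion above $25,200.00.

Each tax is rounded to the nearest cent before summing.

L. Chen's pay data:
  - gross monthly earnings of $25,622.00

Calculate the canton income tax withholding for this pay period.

$2,775.62

Canton Income Tax: taxable = $25,622.00
  $2,704.60 + 16.83% × ($25,622.00 − $25,200.00) = $2,704.60 + 16.83% × $422.00 = $2,775.62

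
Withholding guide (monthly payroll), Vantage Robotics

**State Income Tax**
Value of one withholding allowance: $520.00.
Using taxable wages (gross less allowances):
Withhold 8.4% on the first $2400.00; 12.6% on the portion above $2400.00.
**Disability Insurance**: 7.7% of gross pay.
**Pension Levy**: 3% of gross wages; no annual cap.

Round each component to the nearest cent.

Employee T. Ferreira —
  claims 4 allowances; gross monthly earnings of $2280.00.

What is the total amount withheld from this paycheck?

State Income Tax: taxable = $2280.00 − 4×$520.00 = $200.00
  8.4% × $200.00 = $16.80
Disability Insurance: 7.7% × $2280.00 = $175.56
Pension Levy: 3% × $2280.00 = $68.40
Total: $16.80 + $175.56 + $68.40 = $260.76

$260.76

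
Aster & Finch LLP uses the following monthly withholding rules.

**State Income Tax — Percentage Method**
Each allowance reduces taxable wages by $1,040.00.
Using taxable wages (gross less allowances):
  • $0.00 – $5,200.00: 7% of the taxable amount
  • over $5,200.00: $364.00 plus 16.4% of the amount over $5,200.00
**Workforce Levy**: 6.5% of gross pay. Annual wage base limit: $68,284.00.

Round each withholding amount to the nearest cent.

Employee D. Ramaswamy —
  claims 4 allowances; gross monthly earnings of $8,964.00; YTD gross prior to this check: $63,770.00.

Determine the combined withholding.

State Income Tax: taxable = $8,964.00 − 4×$1,040.00 = $4,804.00
  7% × $4,804.00 = $336.28
Workforce Levy: cap $68,284.00 − YTD $63,770.00 = $4,514.00 subject; 6.5% × $4,514.00 = $293.41
Total: $336.28 + $293.41 = $629.69

$629.69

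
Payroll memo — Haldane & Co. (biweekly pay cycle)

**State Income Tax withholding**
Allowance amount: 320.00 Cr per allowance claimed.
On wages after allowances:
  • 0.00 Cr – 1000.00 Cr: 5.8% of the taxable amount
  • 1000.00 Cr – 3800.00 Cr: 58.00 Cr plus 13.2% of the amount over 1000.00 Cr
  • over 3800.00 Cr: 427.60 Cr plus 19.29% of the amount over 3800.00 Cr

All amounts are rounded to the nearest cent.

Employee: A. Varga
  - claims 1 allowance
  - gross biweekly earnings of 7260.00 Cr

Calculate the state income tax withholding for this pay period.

State Income Tax: taxable = 7260.00 Cr − 1×320.00 Cr = 6940.00 Cr
  427.60 Cr + 19.29% × (6940.00 Cr − 3800.00 Cr) = 427.60 Cr + 19.29% × 3140.00 Cr = 1033.31 Cr

1033.31 Cr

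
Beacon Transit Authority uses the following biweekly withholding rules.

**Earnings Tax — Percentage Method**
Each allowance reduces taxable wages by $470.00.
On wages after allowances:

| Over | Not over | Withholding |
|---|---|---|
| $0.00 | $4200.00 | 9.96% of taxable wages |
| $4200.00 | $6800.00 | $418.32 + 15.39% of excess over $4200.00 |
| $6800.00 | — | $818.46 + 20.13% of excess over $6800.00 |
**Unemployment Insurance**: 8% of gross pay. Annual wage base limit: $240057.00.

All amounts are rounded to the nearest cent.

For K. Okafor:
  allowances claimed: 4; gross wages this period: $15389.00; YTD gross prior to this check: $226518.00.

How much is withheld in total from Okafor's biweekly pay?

Earnings Tax: taxable = $15389.00 − 4×$470.00 = $13509.00
  $818.46 + 20.13% × ($13509.00 − $6800.00) = $818.46 + 20.13% × $6709.00 = $2168.98
Unemployment Insurance: cap $240057.00 − YTD $226518.00 = $13539.00 subject; 8% × $13539.00 = $1083.12
Total: $2168.98 + $1083.12 = $3252.10

$3252.10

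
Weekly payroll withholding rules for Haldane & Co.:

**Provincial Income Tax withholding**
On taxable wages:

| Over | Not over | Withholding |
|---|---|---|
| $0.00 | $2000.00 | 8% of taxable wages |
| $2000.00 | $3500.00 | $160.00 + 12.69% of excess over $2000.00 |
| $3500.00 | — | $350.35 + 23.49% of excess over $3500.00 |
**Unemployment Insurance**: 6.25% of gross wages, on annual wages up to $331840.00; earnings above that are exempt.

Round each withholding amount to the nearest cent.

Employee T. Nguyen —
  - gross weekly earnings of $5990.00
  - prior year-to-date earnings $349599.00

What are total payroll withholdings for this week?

$935.25

Provincial Income Tax: taxable = $5990.00
  $350.35 + 23.49% × ($5990.00 − $3500.00) = $350.35 + 23.49% × $2490.00 = $935.25
Unemployment Insurance: YTD $349599.00 ≥ cap $331840.00 → $0.00
Total: $935.25 + $0.00 = $935.25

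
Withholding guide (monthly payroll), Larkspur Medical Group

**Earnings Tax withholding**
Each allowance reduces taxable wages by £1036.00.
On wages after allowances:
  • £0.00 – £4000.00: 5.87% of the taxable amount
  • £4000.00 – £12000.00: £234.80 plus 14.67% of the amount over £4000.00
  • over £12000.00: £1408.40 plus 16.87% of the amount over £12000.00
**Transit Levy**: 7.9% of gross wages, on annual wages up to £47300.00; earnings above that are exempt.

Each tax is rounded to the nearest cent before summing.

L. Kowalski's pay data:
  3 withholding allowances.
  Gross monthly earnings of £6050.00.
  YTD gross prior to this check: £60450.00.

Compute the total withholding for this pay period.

£172.70

Earnings Tax: taxable = £6050.00 − 3×£1036.00 = £2942.00
  5.87% × £2942.00 = £172.70
Transit Levy: YTD £60450.00 ≥ cap £47300.00 → £0.00
Total: £172.70 + £0.00 = £172.70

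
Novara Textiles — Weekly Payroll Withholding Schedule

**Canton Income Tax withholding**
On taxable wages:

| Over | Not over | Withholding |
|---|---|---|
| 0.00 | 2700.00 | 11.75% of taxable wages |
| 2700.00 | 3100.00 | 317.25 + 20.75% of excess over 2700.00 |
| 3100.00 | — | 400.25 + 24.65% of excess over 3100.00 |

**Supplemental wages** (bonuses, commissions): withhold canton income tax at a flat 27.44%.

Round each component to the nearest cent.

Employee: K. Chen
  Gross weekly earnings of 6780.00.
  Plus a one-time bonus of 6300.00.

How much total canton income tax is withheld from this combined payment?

Canton Income Tax: taxable = 6780.00
  400.25 + 24.65% × (6780.00 − 3100.00) = 400.25 + 24.65% × 3680.00 = 1307.37
Supplemental (27.44% flat on bonus): 27.44% × 6300.00 = 1728.72
Total canton income tax: 1307.37 + 1728.72 = 3036.09

3036.09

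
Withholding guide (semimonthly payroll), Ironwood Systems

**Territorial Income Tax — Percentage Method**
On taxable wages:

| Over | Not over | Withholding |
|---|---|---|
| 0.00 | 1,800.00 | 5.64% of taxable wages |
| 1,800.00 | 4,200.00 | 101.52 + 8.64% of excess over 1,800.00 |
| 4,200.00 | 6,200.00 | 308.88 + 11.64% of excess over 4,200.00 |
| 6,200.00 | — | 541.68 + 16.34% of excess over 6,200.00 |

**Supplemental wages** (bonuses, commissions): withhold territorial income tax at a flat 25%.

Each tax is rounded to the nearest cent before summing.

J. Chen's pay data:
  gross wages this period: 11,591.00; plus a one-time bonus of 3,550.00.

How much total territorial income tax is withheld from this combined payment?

Territorial Income Tax: taxable = 11,591.00
  541.68 + 16.34% × (11,591.00 − 6,200.00) = 541.68 + 16.34% × 5,391.00 = 1,422.57
Supplemental (25% flat on bonus): 25% × 3,550.00 = 887.50
Total territorial income tax: 1,422.57 + 887.50 = 2,310.07

2,310.07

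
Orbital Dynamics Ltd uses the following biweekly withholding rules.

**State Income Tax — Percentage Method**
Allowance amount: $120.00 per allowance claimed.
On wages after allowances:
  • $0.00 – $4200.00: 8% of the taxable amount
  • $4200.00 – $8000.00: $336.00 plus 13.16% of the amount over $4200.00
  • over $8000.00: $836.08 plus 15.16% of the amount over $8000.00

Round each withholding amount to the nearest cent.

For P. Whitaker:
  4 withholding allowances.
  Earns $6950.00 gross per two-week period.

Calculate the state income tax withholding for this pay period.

State Income Tax: taxable = $6950.00 − 4×$120.00 = $6470.00
  $336.00 + 13.16% × ($6470.00 − $4200.00) = $336.00 + 13.16% × $2270.00 = $634.73

$634.73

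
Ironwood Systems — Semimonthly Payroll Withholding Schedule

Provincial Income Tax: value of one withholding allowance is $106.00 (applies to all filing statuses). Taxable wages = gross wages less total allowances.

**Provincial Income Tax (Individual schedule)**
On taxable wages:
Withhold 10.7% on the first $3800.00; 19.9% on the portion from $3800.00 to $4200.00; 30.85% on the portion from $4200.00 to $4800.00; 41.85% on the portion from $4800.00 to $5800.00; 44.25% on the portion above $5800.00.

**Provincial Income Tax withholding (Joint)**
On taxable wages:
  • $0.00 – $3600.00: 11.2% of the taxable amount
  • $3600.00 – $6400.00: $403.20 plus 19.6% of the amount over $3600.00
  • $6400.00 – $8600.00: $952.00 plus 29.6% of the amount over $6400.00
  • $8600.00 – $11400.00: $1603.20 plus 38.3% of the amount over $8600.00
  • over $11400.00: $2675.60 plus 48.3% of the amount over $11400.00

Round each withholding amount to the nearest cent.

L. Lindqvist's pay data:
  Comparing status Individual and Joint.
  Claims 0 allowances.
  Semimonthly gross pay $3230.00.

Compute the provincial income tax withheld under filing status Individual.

$345.61

Provincial Income Tax (Individual): taxable = $3230.00
  10.7% × $3230.00 = $345.61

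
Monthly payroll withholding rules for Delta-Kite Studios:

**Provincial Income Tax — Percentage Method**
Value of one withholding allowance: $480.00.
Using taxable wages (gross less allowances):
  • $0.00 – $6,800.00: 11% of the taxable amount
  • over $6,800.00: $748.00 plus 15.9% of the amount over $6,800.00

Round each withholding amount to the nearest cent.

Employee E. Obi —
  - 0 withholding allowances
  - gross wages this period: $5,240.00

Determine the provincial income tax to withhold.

Provincial Income Tax: taxable = $5,240.00
  11% × $5,240.00 = $576.40

$576.40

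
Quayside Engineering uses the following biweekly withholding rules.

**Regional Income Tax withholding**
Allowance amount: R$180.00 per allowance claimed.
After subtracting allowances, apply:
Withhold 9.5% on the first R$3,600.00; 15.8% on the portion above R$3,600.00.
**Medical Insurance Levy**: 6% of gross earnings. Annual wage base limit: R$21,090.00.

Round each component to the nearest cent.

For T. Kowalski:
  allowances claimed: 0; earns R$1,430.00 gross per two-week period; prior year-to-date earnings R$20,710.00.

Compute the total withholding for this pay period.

R$158.65

Regional Income Tax: taxable = R$1,430.00
  9.5% × R$1,430.00 = R$135.85
Medical Insurance Levy: cap R$21,090.00 − YTD R$20,710.00 = R$380.00 subject; 6% × R$380.00 = R$22.80
Total: R$135.85 + R$22.80 = R$158.65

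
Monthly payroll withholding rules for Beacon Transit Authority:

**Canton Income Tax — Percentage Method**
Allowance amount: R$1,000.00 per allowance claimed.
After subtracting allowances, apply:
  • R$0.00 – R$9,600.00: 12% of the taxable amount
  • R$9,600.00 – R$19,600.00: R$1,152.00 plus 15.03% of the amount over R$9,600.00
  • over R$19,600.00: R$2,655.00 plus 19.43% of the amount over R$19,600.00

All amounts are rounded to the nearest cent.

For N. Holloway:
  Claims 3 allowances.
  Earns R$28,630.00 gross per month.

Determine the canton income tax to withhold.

Canton Income Tax: taxable = R$28,630.00 − 3×R$1,000.00 = R$25,630.00
  R$2,655.00 + 19.43% × (R$25,630.00 − R$19,600.00) = R$2,655.00 + 19.43% × R$6,030.00 = R$3,826.63

R$3,826.63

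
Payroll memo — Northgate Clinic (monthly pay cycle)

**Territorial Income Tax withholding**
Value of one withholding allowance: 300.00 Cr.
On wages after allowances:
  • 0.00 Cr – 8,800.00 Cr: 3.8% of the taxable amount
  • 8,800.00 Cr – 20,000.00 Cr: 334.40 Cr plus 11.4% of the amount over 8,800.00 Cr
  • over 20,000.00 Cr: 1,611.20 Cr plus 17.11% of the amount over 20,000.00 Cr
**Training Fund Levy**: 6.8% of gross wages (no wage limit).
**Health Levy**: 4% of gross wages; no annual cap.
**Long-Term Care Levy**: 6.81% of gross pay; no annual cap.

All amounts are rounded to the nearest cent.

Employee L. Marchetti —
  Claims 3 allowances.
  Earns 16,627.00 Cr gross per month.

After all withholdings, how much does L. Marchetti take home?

Territorial Income Tax: taxable = 16,627.00 Cr − 3×300.00 Cr = 15,727.00 Cr
  334.40 Cr + 11.4% × (15,727.00 Cr − 8,800.00 Cr) = 334.40 Cr + 11.4% × 6,927.00 Cr = 1,124.08 Cr
Training Fund Levy: 6.8% × 16,627.00 Cr = 1,130.64 Cr
Health Levy: 4% × 16,627.00 Cr = 665.08 Cr
Long-Term Care Levy: 6.81% × 16,627.00 Cr = 1,132.30 Cr
Total withheld: 1,124.08 Cr + 1,130.64 Cr + 665.08 Cr + 1,132.30 Cr = 4,052.10 Cr
Net pay: 16,627.00 Cr − 4,052.10 Cr = 12,574.90 Cr

12,574.90 Cr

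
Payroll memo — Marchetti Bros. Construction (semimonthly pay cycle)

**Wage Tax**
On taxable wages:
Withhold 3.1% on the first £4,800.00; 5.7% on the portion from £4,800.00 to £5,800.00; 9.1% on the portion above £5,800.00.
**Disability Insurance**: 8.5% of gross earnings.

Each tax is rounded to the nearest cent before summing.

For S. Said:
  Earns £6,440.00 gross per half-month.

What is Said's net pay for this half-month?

Wage Tax: taxable = £6,440.00
  £205.80 + 9.1% × (£6,440.00 − £5,800.00) = £205.80 + 9.1% × £640.00 = £264.04
Disability Insurance: 8.5% × £6,440.00 = £547.40
Total withheld: £264.04 + £547.40 = £811.44
Net pay: £6,440.00 − £811.44 = £5,628.56

£5,628.56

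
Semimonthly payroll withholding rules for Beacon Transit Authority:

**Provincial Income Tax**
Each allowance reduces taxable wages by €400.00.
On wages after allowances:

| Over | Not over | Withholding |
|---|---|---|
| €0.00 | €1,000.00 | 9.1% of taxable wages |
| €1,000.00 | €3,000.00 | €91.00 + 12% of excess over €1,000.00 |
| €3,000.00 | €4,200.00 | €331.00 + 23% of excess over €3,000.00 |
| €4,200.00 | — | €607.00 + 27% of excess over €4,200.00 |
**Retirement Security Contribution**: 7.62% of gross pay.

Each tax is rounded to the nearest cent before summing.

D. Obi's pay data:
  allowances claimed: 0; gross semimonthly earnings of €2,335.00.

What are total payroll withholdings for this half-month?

Provincial Income Tax: taxable = €2,335.00
  €91.00 + 12% × (€2,335.00 − €1,000.00) = €91.00 + 12% × €1,335.00 = €251.20
Retirement Security Contribution: 7.62% × €2,335.00 = €177.93
Total: €251.20 + €177.93 = €429.13

€429.13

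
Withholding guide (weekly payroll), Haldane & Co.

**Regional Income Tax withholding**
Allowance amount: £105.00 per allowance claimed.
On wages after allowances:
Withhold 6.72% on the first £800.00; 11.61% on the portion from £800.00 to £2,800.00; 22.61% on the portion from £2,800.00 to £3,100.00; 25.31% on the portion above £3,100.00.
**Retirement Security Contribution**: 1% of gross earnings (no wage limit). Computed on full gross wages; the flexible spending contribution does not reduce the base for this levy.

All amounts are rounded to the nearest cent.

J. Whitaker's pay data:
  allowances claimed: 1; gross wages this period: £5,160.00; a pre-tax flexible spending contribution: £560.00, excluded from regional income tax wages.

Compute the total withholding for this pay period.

Regional Income Tax: taxable = £5,160.00 − £560.00 − 1×£105.00 = £4,495.00
  £353.79 + 25.31% × (£4,495.00 − £3,100.00) = £353.79 + 25.31% × £1,395.00 = £706.86
Retirement Security Contribution: 1% × £5,160.00 = £51.60
Total: £706.86 + £51.60 = £758.46

£758.46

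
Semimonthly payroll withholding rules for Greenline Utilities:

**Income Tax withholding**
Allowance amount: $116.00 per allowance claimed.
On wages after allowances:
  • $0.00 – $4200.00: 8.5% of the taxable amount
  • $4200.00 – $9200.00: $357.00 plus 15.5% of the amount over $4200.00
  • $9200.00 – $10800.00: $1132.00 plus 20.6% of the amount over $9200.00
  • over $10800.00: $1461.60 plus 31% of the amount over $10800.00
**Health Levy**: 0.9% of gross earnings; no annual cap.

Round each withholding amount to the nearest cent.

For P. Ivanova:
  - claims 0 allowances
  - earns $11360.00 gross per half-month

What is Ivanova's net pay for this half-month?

Income Tax: taxable = $11360.00
  $1461.60 + 31% × ($11360.00 − $10800.00) = $1461.60 + 31% × $560.00 = $1635.20
Health Levy: 0.9% × $11360.00 = $102.24
Total withheld: $1635.20 + $102.24 = $1737.44
Net pay: $11360.00 − $1737.44 = $9622.56

$9622.56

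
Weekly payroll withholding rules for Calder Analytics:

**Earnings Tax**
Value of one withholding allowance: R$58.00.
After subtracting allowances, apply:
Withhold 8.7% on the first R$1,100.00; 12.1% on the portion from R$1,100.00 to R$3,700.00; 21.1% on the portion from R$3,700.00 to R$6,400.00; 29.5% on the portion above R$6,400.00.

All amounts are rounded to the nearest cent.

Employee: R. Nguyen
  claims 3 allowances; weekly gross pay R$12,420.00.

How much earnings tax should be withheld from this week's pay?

Earnings Tax: taxable = R$12,420.00 − 3×R$58.00 = R$12,246.00
  R$980.00 + 29.5% × (R$12,246.00 − R$6,400.00) = R$980.00 + 29.5% × R$5,846.00 = R$2,704.57

R$2,704.57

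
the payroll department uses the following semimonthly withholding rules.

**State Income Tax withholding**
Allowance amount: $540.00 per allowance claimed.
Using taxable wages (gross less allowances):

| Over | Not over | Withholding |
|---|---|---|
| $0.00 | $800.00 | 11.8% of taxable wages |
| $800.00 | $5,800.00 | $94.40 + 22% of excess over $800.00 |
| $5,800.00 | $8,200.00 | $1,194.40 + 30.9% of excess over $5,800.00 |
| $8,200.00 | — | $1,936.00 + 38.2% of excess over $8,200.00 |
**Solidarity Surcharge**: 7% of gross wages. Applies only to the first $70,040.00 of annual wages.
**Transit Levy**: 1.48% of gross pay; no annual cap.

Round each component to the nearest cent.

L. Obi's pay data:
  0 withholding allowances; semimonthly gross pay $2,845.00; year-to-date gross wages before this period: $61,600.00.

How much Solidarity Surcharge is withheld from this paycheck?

Solidarity Surcharge: 7% × $2,845.00 = $199.15

$199.15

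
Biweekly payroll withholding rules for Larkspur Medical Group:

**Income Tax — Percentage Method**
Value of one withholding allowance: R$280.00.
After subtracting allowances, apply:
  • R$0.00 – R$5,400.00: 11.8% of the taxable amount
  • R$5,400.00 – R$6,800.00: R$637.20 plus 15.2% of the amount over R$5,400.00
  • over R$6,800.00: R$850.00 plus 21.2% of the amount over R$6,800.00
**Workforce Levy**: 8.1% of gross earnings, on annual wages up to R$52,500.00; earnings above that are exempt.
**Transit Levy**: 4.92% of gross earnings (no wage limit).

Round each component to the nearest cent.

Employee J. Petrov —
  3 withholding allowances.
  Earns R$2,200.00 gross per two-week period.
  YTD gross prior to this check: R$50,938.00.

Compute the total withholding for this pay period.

R$395.24

Income Tax: taxable = R$2,200.00 − 3×R$280.00 = R$1,360.00
  11.8% × R$1,360.00 = R$160.48
Workforce Levy: cap R$52,500.00 − YTD R$50,938.00 = R$1,562.00 subject; 8.1% × R$1,562.00 = R$126.52
Transit Levy: 4.92% × R$2,200.00 = R$108.24
Total: R$160.48 + R$126.52 + R$108.24 = R$395.24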